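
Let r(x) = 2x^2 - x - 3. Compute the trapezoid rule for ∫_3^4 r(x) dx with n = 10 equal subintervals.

Δx = (4 − 3)/10 = 0.1.
r(3) = 12, r(3.1) = 13.12, r(3.2) = 14.28, r(3.3) = 15.48, r(3.4) = 16.72, r(3.5) = 18, r(3.6) = 19.32, r(3.7) = 20.68, r(3.8) = 22.08, r(3.9) = 23.52, r(4) = 25.
T_10 = (Δx/2)·[r(x_0) + 2r(x_1) + ... + 2r(x_{9}) + r(x_10)].
Sum = 18.17.

18.17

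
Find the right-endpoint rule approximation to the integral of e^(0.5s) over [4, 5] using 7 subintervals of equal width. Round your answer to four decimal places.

Δs = (5 − 4)/7 = 1/7.
Right endpoints: 29/7, 30/7, 31/7, 32/7, 33/7, 34/7, 5.
f(29/7) ≈ 7.9362, f(30/7) ≈ 8.5238, f(31/7) ≈ 9.1549, f(32/7) ≈ 9.8327, f(33/7) ≈ 10.5607, f(34/7) ≈ 11.3427, f(5) ≈ 12.1825.
Sum = Δs · [f(29/7) + f(30/7) + f(31/7) + ...].
Sum ≈ 9.9333.

9.9333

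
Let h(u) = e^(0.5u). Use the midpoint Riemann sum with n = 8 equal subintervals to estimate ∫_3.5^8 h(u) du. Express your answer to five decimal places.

97.36587

Δu = (8 − 3.5)/8 = 0.5625.
Midpoints: 3.78125, 4.34375, 4.90625, 5.46875, 6.03125, 6.59375, 7.15625, 7.71875.
h(3.78125) ≈ 6.62351, h(4.34375) ≈ 8.77472, h(4.90625) ≈ 11.62462, h(5.46875) ≈ 15.40012, h(6.03125) ≈ 20.40184, h(6.59375) ≈ 27.02804, h(7.15625) ≈ 35.80634, h(7.71875) ≈ 47.43569.
Sum = Δu · [h(3.78125) + h(4.34375) + h(4.90625) + ...].
Sum ≈ 97.36587.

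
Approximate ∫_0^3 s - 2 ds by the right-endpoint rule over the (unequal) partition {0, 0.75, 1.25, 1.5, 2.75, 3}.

-0.25

Subinterval widths: 0.75, 0.5, 0.25, 1.25, 0.25.
Right endpoints: 0.75, 1.25, 1.5, 2.75, 3.
f(0.75) = -1.25, f(1.25) = -0.75, f(1.5) = -0.5, f(2.75) = 0.75, f(3) = 1.
Sum = Σ Δs_i · f(s_i).
Sum = -0.25.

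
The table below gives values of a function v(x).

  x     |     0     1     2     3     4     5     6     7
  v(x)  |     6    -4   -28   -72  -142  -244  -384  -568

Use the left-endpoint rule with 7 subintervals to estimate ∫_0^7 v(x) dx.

-868

Δx = 1.
Sum = 1·[6 + (-4) + (-28) + (-72) + (-142) + (-244) + (-384)] = -868.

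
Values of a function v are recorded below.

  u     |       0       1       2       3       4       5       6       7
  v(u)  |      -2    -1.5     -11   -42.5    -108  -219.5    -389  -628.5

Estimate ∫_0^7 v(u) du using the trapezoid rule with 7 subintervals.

Δu = 1.
T_7 = (1/2)·[(-2) + 2·(-1.5) + 2·(-11) + 2·(-42.5) + 2·(-108) + 2·(-219.5) + 2·(-389) + (-628.5)] = -1086.75.

-1086.75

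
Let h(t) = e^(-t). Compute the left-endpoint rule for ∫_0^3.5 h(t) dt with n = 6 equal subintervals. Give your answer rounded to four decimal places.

Δt = (3.5 − 0)/6 = 7/12.
Left endpoints: 0, 7/12, 7/6, 1.75, 7/3, 35/12.
h(0) ≈ 1.0000, h(7/12) ≈ 0.5580, h(7/6) ≈ 0.3114, h(1.75) ≈ 0.1738, h(7/3) ≈ 0.0970, h(35/12) ≈ 0.0541.
Sum = Δt · [h(0) + h(7/12) + h(7/6) + ...].
Sum ≈ 1.2800.

1.2800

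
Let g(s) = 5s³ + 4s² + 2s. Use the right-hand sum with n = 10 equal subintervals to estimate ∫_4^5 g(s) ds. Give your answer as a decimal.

Δs = (5 − 4)/10 = 0.1.
Right endpoints: 4.1, 4.2, 4.3, 4.4, 4.5, 4.6, 4.7, 4.8, 4.9, 5.
g(4.1) = 420.045, g(4.2) = 449.4, g(4.3) = 480.095, g(4.4) = 512.16, g(4.5) = 545.625, g(4.6) = 580.52, g(4.7) = 616.875, g(4.8) = 654.72, g(4.9) = 694.085, g(5) = 735.
Sum = Δs · [g(4.1) + g(4.2) + g(4.3) + ...].
Sum = 568.8525.

568.8525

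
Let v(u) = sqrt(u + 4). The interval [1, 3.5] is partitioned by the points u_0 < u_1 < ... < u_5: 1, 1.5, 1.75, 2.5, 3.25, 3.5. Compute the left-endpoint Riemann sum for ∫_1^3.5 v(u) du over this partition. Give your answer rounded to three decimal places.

Subinterval widths: 0.5, 0.25, 0.75, 0.75, 0.25.
Left endpoints: 1, 1.5, 1.75, 2.5, 3.25.
v(1) ≈ 2.236, v(1.5) ≈ 2.345, v(1.75) ≈ 2.398, v(2.5) ≈ 2.550, v(3.25) ≈ 2.693.
Sum = Σ Δu_i · v(u_i).
Sum ≈ 6.088.

6.088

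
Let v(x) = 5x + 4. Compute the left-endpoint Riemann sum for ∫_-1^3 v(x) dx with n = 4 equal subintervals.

Δx = (3 − (-1))/4 = 1.
Left endpoints: -1, 0, 1, 2.
v(-1) = -1, v(0) = 4, v(1) = 9, v(2) = 14.
Sum = Δx · [v(-1) + v(0) + v(1) + v(2)].
Sum = 26.

26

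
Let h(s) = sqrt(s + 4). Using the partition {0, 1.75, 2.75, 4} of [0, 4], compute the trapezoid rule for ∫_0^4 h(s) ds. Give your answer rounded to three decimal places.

Subinterval widths: 1.75, 1, 1.25.
h(0) ≈ 2.000, h(1.75) ≈ 2.398, h(2.75) ≈ 2.598, h(4) ≈ 2.828.
On each subinterval the trapezoid contributes (Δs_i/2)·[h(s_{i-1}) + h(s_i)].
Sum ≈ 9.738.

9.738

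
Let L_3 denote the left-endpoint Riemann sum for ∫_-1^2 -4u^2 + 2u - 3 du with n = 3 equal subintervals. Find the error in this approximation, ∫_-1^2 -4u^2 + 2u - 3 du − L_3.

-1

Exact integral: ∫_-1^2 f(u) du = -18.
L_3 = -17.
Error = -18 − (-17) = -1.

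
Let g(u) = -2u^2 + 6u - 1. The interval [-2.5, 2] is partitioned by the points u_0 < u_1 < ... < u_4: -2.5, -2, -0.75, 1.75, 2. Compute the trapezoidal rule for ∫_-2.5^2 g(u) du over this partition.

Subinterval widths: 0.5, 1.25, 2.5, 0.25.
g(-2.5) = -28.5, g(-2) = -21, g(-0.75) = -6.625, g(1.75) = 3.375, g(2) = 3.
On each subinterval the trapezoid contributes (Δu_i/2)·[g(u_{i-1}) + g(u_i)].
Sum = -32.90625.

-32.90625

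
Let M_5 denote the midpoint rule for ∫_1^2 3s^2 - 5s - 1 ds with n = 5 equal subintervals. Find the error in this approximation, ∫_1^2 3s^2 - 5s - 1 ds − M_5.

Exact integral: ∫_1^2 f(s) ds = -1.5.
M_5 = -1.51.
Error = -1.5 − (-1.51) = 0.01.

0.01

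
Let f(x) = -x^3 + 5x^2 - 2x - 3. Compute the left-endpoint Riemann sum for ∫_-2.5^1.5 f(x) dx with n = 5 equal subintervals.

53.74

Δx = (1.5 − (-2.5))/5 = 0.8.
Left endpoints: -2.5, -1.7, -0.9, -0.1, 0.7.
f(-2.5) = 48.875, f(-1.7) = 19.763, f(-0.9) = 3.579, f(-0.1) = -2.749, f(0.7) = -2.293.
Sum = Δx · [f(-2.5) + f(-1.7) + f(-0.9) + f(-0.1) + f(0.7)].
Sum = 53.74.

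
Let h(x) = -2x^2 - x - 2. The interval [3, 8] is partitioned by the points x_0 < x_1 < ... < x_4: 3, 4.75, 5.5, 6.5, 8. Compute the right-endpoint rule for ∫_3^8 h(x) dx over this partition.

Subinterval widths: 1.75, 0.75, 1, 1.5.
Right endpoints: 4.75, 5.5, 6.5, 8.
h(4.75) = -51.875, h(5.5) = -68, h(6.5) = -93, h(8) = -138.
Sum = Σ Δx_i · h(x_i).
Sum = -441.78125.

-441.78125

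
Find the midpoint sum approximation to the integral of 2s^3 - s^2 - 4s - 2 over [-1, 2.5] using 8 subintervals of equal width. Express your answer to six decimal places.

Δs = (2.5 − (-1))/8 = 0.4375.
Midpoints: -0.78125, -0.34375, 0.09375, 0.53125, 0.96875, 1.40625, 1.84375, 2.28125.
f(-0.78125) = -7193/16384, f(-0.34375) = -13507/16384, f(0.09375) = -39029/16384, f(0.53125) = -67295/16384, f(0.96875) = -81841/16384, f(1.40625) = -66203/16384, f(1.84375) = -3917/16384, f(2.28125) = 121481/16384.
Sum = Δs · [f(-0.78125) + f(-0.34375) + f(0.09375) + ...].
Sum ≈ -4.205811.

-4.205811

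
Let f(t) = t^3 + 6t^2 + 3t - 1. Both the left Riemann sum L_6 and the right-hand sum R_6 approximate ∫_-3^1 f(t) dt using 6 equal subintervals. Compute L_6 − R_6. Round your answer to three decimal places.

5.333

L_6 ≈ 23.55556.
R_6 ≈ 18.22222.
L_6 − R_6 ≈ 5.333.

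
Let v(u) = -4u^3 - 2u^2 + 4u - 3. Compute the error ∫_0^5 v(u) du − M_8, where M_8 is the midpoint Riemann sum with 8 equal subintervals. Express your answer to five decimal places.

-5.20833

Exact integral: ∫_0^5 v(u) du ≈ -673.3333333.
M_8 = -668.125.
Error ≈ -673.3333333 − (-668.125) ≈ -5.20833.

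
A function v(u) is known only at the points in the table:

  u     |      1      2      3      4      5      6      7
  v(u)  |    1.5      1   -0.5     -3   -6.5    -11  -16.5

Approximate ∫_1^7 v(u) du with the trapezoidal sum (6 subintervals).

-27.5

Δu = 1.
T_6 = (1/2)·[1.5 + 2·1 + 2·(-0.5) + 2·(-3) + 2·(-6.5) + 2·(-11) + (-16.5)] = -27.5.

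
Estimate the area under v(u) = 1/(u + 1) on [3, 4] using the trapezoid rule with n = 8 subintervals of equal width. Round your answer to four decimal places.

0.2232

Δu = (4 − 3)/8 = 0.125.
v(3) = 0.25, v(3.125) = 8/33, v(3.25) = 4/17, v(3.375) = 8/35, v(3.5) = 2/9, v(3.625) = 8/37, v(3.75) = 4/19, v(3.875) = 8/39, v(4) = 0.2.
T_8 = (Δu/2)·[v(u_0) + 2v(u_1) + ... + 2v(u_{7}) + v(u_8)].
Sum ≈ 0.2232.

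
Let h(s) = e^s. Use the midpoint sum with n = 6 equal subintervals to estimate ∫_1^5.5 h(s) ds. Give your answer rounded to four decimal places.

Δs = (5.5 − 1)/6 = 0.75.
Midpoints: 1.375, 2.125, 2.875, 3.625, 4.375, 5.125.
h(1.375) ≈ 3.9551, h(2.125) ≈ 8.3729, h(2.875) ≈ 17.7254, h(3.625) ≈ 37.5247, h(4.375) ≈ 79.4398, h(5.125) ≈ 168.1741.
Sum = Δs · [h(1.375) + h(2.125) + h(2.875) + ...].
Sum ≈ 236.3941.

236.3941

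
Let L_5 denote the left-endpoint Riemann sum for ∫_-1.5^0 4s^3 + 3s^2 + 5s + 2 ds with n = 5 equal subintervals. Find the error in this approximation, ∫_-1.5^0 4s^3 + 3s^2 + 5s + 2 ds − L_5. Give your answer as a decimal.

Exact integral: ∫_-1.5^0 f(s) ds = -4.3125.
L_5 = -6.585.
Error = -4.3125 − (-6.585) = 2.2725.

2.2725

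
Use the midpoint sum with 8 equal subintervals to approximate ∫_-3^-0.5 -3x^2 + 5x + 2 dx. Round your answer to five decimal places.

-43.68896

Δx = (-0.5 − (-3))/8 = 0.3125.
Midpoints: -2.84375, -2.53125, -2.21875, -1.90625, -1.59375, -1.28125, -0.96875, -0.65625.
f(-2.84375) = -37355/1024, f(-2.53125) = -30595/1024, f(-2.21875) = -24435/1024, f(-1.90625) = -18875/1024, f(-1.59375) = -13915/1024, f(-1.28125) = -9555/1024, f(-0.96875) = -5795/1024, f(-0.65625) = -2635/1024.
Sum = Δx · [f(-2.84375) + f(-2.53125) + f(-2.21875) + ...].
Sum ≈ -43.68896.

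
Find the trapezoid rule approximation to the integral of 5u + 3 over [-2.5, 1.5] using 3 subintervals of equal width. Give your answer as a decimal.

Δu = (1.5 − (-2.5))/3 = 4/3.
f(-2.5) = -9.5, f(-7/6) = -17/6, f(1/6) = 23/6, f(1.5) = 10.5.
T_3 = (Δu/2)·[f(u_0) + 2f(u_1) + 2f(u_2) + f(u_3)].
Sum = 2.

2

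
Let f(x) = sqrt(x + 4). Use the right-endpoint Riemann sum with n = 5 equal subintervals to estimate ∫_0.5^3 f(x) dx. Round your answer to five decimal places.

6.11301

Δx = (3 − 0.5)/5 = 0.5.
Right endpoints: 1, 1.5, 2, 2.5, 3.
f(1) ≈ 2.23607, f(1.5) ≈ 2.34521, f(2) ≈ 2.44949, f(2.5) ≈ 2.54951, f(3) ≈ 2.64575.
Sum = Δx · [f(1) + f(1.5) + f(2) + f(2.5) + f(3)].
Sum ≈ 6.11301.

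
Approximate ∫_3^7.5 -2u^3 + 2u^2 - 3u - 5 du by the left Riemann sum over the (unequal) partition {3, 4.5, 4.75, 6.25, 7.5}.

-940.1484375

Subinterval widths: 1.5, 0.25, 1.5, 1.25.
Left endpoints: 3, 4.5, 4.75, 6.25.
f(3) = -50, f(4.5) = -160.25, f(4.75) = -188.46875, f(6.25) = -433.90625.
Sum = Σ Δu_i · f(u_i).
Sum = -940.1484375.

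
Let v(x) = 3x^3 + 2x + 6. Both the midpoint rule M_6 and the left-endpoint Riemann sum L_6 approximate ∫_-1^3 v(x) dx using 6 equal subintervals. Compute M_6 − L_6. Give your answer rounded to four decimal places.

M_6 ≈ 90.666667.
L_6 = 64.
M_6 − L_6 ≈ 26.6667.

26.6667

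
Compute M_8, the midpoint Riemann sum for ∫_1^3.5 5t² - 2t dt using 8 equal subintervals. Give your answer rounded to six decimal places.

Δt = (3.5 − 1)/8 = 0.3125.
Midpoints: 1.15625, 1.46875, 1.78125, 2.09375, 2.40625, 2.71875, 3.03125, 3.34375.
f(1.15625) = 4477/1024, f(1.46875) = 8037/1024, f(1.78125) = 12597/1024, f(2.09375) = 18157/1024, f(2.40625) = 24717/1024, f(2.71875) = 32277/1024, f(3.03125) = 40837/1024, f(3.34375) = 50397/1024.
Sum = Δt · [f(1.15625) + f(1.46875) + f(1.78125) + ...].
Sum ≈ 58.439941.

58.439941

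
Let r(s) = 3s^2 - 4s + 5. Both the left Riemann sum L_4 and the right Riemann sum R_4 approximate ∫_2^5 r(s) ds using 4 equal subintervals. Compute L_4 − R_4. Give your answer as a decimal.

-38.25

L_4 = 71.71875.
R_4 = 109.96875.
L_4 − R_4 = -38.25.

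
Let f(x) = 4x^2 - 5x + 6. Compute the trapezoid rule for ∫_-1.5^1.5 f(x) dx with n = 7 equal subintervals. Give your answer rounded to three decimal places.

Δx = (1.5 − (-1.5))/7 = 3/7.
f(-1.5) = 22.5, f(-15/14) = 1563/98, f(-9/14) = 1065/98, f(-3/14) = 711/98, f(3/14) = 501/98, f(9/14) = 435/98, f(15/14) = 513/98, f(1.5) = 7.5.
T_7 = (Δx/2)·[f(x_0) + 2f(x_1) + ... + 2f(x_{6}) + f(x_7)].
Sum ≈ 27.367.

27.367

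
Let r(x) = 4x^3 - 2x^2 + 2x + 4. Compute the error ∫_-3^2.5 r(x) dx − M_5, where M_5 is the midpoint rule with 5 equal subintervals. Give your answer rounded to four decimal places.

-2.7729

Exact integral: ∫_-3^2.5 r(x) dx ≈ -51.104167.
M_5 = -48.33125.
Error ≈ -51.104167 − (-48.33125) ≈ -2.7729.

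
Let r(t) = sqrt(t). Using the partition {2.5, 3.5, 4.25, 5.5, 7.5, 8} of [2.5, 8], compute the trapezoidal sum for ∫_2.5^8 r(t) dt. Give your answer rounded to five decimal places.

12.43043

Subinterval widths: 1, 0.75, 1.25, 2, 0.5.
r(2.5) ≈ 1.58114, r(3.5) ≈ 1.87083, r(4.25) ≈ 2.06155, r(5.5) ≈ 2.34521, r(7.5) ≈ 2.73861, r(8) ≈ 2.82843.
On each subinterval the trapezoid contributes (Δt_i/2)·[r(t_{i-1}) + r(t_i)].
Sum ≈ 12.43043.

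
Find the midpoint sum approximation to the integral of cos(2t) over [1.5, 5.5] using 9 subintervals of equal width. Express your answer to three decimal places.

-0.590

Δt = (5.5 − 1.5)/9 = 4/9.
Midpoints: 31/18, 13/6, 47/18, 55/18, 3.5, 71/18, 79/18, 29/6, 95/18.
f(31/18) ≈ -0.954, f(13/6) ≈ -0.370, f(47/18) ≈ 0.488, f(55/18) ≈ 0.985, f(3.5) ≈ 0.754, f(71/18) ≈ -0.035, f(79/18) ≈ -0.798, f(29/6) ≈ -0.971, f(95/18) ≈ -0.426.
Sum = Δt · [f(31/18) + f(13/6) + f(47/18) + ...].
Sum ≈ -0.590.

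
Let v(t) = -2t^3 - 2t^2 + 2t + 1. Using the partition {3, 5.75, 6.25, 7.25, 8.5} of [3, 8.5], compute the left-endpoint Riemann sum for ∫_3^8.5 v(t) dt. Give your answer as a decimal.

Subinterval widths: 2.75, 0.5, 1, 1.25.
Left endpoints: 3, 5.75, 6.25, 7.25.
v(3) = -65, v(5.75) = -433.84375, v(6.25) = -552.90625, v(7.25) = -851.78125.
Sum = Σ Δt_i · v(t_i).
Sum = -2013.3046875.

-2013.3046875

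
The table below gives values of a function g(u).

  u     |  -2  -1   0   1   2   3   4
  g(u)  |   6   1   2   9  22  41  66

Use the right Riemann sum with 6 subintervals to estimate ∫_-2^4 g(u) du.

141

Δu = 1.
Sum = 1·[1 + 2 + 9 + 22 + 41 + 66] = 141.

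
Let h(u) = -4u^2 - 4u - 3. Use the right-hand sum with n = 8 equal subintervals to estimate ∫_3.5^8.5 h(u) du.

Δu = (8.5 − 3.5)/8 = 0.625.
Right endpoints: 4.125, 4.75, 5.375, 6, 6.625, 7.25, 7.875, 8.5.
h(4.125) = -87.5625, h(4.75) = -112.25, h(5.375) = -140.0625, h(6) = -171, h(6.625) = -205.0625, h(7.25) = -242.25, h(7.875) = -282.5625, h(8.5) = -326.
Sum = Δu · [h(4.125) + h(4.75) + h(5.375) + ...].
Sum = -979.21875.

-979.21875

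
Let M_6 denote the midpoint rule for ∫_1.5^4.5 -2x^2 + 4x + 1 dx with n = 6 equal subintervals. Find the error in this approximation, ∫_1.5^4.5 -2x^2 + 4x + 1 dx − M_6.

-0.125

Exact integral: ∫_1.5^4.5 f(x) dx = -19.5.
M_6 = -19.375.
Error = -19.5 − (-19.375) = -0.125.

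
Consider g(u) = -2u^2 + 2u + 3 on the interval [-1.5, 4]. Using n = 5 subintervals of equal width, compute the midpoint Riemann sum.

-13.5575

Δu = (4 − (-1.5))/5 = 1.1.
Midpoints: -0.95, 0.15, 1.25, 2.35, 3.45.
g(-0.95) = -0.705, g(0.15) = 3.255, g(1.25) = 2.375, g(2.35) = -3.345, g(3.45) = -13.905.
Sum = Δu · [g(-0.95) + g(0.15) + g(1.25) + g(2.35) + g(3.45)].
Sum = -13.5575.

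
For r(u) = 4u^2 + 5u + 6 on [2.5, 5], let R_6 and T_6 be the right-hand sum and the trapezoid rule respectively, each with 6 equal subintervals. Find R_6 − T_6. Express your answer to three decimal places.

R_6 ≈ 226.22685.
T_6 ≈ 207.99769.
R_6 − T_6 ≈ 18.229.

18.229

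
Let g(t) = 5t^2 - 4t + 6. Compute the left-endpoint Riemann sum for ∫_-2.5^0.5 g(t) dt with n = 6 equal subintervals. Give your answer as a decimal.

67.375

Δt = (0.5 − (-2.5))/6 = 0.5.
Left endpoints: -2.5, -2, -1.5, -1, -0.5, 0.
g(-2.5) = 47.25, g(-2) = 34, g(-1.5) = 23.25, g(-1) = 15, g(-0.5) = 9.25, g(0) = 6.
Sum = Δt · [g(-2.5) + g(-2) + g(-1.5) + ...].
Sum = 67.375.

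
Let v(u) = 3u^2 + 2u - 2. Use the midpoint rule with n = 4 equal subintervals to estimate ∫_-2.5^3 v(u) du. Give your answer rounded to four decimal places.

31.7754

Δu = (3 − (-2.5))/4 = 1.375.
Midpoints: -1.8125, -0.4375, 0.9375, 2.3125.
v(-1.8125) = 4.23046875, v(-0.4375) = -2.30078125, v(0.9375) = 2.51171875, v(2.3125) = 18.66796875.
Sum = Δu · [v(-1.8125) + v(-0.4375) + v(0.9375) + v(2.3125)].
Sum ≈ 31.7754.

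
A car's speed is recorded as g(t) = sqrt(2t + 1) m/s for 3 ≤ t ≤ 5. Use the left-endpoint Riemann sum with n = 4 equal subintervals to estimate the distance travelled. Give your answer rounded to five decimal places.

5.81823

Δt = (5 − 3)/4 = 0.5.
Left endpoints: 3, 3.5, 4, 4.5.
g(3) ≈ 2.64575, g(3.5) ≈ 2.82843, g(4) ≈ 3.00000, g(4.5) ≈ 3.16228.
Sum = Δt · [g(3) + g(3.5) + g(4) + g(4.5)].
Sum ≈ 5.81823.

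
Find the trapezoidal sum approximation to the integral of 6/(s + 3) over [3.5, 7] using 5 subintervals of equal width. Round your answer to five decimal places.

2.58804

Δs = (7 − 3.5)/5 = 0.7.
f(3.5) = 12/13, f(4.2) = 5/6, f(4.9) = 60/79, f(5.6) = 30/43, f(6.3) = 20/31, f(7) = 0.6.
T_5 = (Δs/2)·[f(s_0) + 2f(s_1) + ... + 2f(s_{4}) + f(s_5)].
Sum ≈ 2.58804.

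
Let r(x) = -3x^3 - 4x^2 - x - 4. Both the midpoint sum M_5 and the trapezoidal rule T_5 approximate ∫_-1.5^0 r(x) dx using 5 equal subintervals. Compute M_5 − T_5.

M_5 = -5.6090625.
T_5 = -5.51625.
M_5 − T_5 = -0.0928125.

-0.0928125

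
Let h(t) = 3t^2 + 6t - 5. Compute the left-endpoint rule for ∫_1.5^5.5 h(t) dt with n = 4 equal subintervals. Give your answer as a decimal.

175

Δt = (5.5 − 1.5)/4 = 1.
Left endpoints: 1.5, 2.5, 3.5, 4.5.
h(1.5) = 10.75, h(2.5) = 28.75, h(3.5) = 52.75, h(4.5) = 82.75.
Sum = Δt · [h(1.5) + h(2.5) + h(3.5) + h(4.5)].
Sum = 175.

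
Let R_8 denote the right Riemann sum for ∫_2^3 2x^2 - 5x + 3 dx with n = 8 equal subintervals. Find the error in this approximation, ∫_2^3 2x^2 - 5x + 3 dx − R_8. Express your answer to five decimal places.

Exact integral: ∫_2^3 f(x) dx ≈ 3.1666667.
R_8 = 3.484375.
Error ≈ 3.1666667 − 3.484375 ≈ -0.31771.

-0.31771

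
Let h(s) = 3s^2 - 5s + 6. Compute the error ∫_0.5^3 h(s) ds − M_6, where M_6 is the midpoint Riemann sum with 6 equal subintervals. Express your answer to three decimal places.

0.109

Exact integral: ∫_0.5^3 h(s) ds = 20.
M_6 ≈ 19.89149.
Error ≈ 20 − 19.89149 ≈ 0.109.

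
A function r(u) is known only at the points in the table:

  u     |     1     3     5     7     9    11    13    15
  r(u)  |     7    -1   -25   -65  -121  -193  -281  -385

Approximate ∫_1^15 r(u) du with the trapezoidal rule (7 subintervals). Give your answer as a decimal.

-1750

Δu = 2.
T_7 = (2/2)·[7 + 2·(-1) + 2·(-25) + 2·(-65) + 2·(-121) + 2·(-193) + 2·(-281) + (-385)] = -1750.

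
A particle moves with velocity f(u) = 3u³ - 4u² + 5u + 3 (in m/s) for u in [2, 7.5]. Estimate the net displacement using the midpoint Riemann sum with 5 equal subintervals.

1934.8484375

Δu = (7.5 − 2)/5 = 1.1.
Midpoints: 2.55, 3.65, 4.75, 5.85, 6.95.
f(2.55) = 39.484125, f(3.65) = 113.841375, f(4.75) = 258.015625, f(5.85) = 495.964875, f(6.95) = 851.647125.
Sum = Δu · [f(2.55) + f(3.65) + f(4.75) + f(5.85) + f(6.95)].
Sum = 1934.8484375.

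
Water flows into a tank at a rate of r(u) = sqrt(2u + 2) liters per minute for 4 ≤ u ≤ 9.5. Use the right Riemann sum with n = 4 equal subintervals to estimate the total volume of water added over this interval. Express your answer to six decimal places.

22.498157

Δu = (9.5 − 4)/4 = 1.375.
Right endpoints: 5.375, 6.75, 8.125, 9.5.
r(5.375) ≈ 3.570714, r(6.75) ≈ 3.937004, r(8.125) ≈ 4.272002, r(9.5) ≈ 4.582576.
Sum = Δu · [r(5.375) + r(6.75) + r(8.125) + r(9.5)].
Sum ≈ 22.498157.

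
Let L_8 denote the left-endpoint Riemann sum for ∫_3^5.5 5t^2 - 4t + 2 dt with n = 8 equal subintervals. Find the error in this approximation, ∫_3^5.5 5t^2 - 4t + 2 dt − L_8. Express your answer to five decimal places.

Exact integral: ∫_3^5.5 f(t) dt ≈ 194.7916667.
L_8 ≈ 179.9560547.
Error ≈ 194.7916667 − 179.9560547 ≈ 14.83561.

14.83561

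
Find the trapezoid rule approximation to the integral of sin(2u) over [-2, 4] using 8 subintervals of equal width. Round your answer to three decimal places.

Δu = (4 − (-2))/8 = 0.75.
f(-2) ≈ 0.757, f(-1.25) ≈ -0.598, f(-0.5) ≈ -0.841, f(0.25) ≈ 0.479, f(1) ≈ 0.909, f(1.75) ≈ -0.351, f(2.5) ≈ -0.959, f(3.25) ≈ 0.215, f(4) ≈ 0.989.
T_8 = (Δu/2)·[f(u_0) + 2f(u_1) + ... + 2f(u_{7}) + f(u_8)].
Sum ≈ -0.205.

-0.205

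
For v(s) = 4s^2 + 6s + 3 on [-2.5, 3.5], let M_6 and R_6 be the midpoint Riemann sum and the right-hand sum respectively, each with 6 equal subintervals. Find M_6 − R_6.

-36

M_6 = 112.
R_6 = 148.
M_6 − R_6 = -36.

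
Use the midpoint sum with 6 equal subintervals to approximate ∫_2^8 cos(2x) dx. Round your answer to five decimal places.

Δx = (8 − 2)/6 = 1.
Midpoints: 2.5, 3.5, 4.5, 5.5, 6.5, 7.5.
f(2.5) ≈ 0.28366, f(3.5) ≈ 0.75390, f(4.5) ≈ -0.91113, f(5.5) ≈ 0.00443, f(6.5) ≈ 0.90745, f(7.5) ≈ -0.75969.
Sum = Δx · [f(2.5) + f(3.5) + f(4.5) + ...].
Sum ≈ 0.27862.

0.27862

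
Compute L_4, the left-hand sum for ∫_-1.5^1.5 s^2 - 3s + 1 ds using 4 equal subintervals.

Δs = (1.5 − (-1.5))/4 = 0.75.
Left endpoints: -1.5, -0.75, 0, 0.75.
f(-1.5) = 7.75, f(-0.75) = 3.8125, f(0) = 1, f(0.75) = -0.6875.
Sum = Δs · [f(-1.5) + f(-0.75) + f(0) + f(0.75)].
Sum = 8.90625.

8.90625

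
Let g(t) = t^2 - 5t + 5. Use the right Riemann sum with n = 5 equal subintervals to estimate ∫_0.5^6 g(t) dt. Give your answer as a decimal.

15.73

Δt = (6 − 0.5)/5 = 1.1.
Right endpoints: 1.6, 2.7, 3.8, 4.9, 6.
g(1.6) = -0.44, g(2.7) = -1.21, g(3.8) = 0.44, g(4.9) = 4.51, g(6) = 11.
Sum = Δt · [g(1.6) + g(2.7) + g(3.8) + g(4.9) + g(6)].
Sum = 15.73.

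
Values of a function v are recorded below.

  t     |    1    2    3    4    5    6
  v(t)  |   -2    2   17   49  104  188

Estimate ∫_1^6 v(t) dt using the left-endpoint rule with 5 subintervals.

Δt = 1.
Sum = 1·[(-2) + 2 + 17 + 49 + 104] = 170.

170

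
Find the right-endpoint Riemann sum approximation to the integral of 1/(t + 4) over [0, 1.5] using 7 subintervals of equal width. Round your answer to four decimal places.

0.3113

Δt = (1.5 − 0)/7 = 3/14.
Right endpoints: 3/14, 3/7, 9/14, 6/7, 15/14, 9/7, 1.5.
f(3/14) = 14/59, f(3/7) = 7/31, f(9/14) = 14/65, f(6/7) = 7/34, f(15/14) = 14/71, f(9/7) = 7/37, f(1.5) = 2/11.
Sum = Δt · [f(3/14) + f(3/7) + f(9/14) + ...].
Sum ≈ 0.3113.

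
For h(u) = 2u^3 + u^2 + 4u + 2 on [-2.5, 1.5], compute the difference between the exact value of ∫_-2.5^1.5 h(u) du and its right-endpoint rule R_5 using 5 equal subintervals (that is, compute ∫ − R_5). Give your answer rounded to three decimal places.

Exact integral: ∫_-2.5^1.5 h(u) du ≈ -10.66667.
R_5 = 8.48.
Error ≈ -10.66667 − 8.48 ≈ -19.147.

-19.147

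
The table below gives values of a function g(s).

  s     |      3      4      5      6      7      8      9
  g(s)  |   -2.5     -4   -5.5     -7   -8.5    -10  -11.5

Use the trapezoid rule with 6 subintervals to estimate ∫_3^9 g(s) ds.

Δs = 1.
T_6 = (1/2)·[(-2.5) + 2·(-4) + 2·(-5.5) + 2·(-7) + 2·(-8.5) + 2·(-10) + (-11.5)] = -42.

-42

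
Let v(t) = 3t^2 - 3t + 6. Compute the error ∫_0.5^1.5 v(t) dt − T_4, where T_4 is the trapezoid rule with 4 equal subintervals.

Exact integral: ∫_0.5^1.5 v(t) dt = 6.25.
T_4 = 6.28125.
Error = 6.25 − 6.28125 = -0.03125.

-0.03125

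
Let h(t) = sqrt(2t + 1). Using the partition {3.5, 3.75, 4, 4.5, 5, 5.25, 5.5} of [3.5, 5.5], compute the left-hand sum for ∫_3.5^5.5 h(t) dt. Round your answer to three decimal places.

Subinterval widths: 0.25, 0.25, 0.5, 0.5, 0.25, 0.25.
Left endpoints: 3.5, 3.75, 4, 4.5, 5, 5.25.
h(3.5) ≈ 2.828, h(3.75) ≈ 2.915, h(4) ≈ 3.000, h(4.5) ≈ 3.162, h(5) ≈ 3.317, h(5.25) ≈ 3.391.
Sum = Σ Δt_i · h(t_i).
Sum ≈ 6.194.

6.194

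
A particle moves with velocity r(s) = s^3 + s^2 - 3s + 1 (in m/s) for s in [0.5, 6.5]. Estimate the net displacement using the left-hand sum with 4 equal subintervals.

282.75

Δs = (6.5 − 0.5)/4 = 1.5.
Left endpoints: 0.5, 2, 3.5, 5.
r(0.5) = -0.125, r(2) = 7, r(3.5) = 45.625, r(5) = 136.
Sum = Δs · [r(0.5) + r(2) + r(3.5) + r(5)].
Sum = 282.75.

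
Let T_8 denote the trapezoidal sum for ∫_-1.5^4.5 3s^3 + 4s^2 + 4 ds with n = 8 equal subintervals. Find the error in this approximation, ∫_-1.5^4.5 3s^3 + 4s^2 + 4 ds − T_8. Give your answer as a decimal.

Exact integral: ∫_-1.5^4.5 f(s) ds = 453.75.
T_8 = 463.59375.
Error = 453.75 − 463.59375 = -9.84375.

-9.84375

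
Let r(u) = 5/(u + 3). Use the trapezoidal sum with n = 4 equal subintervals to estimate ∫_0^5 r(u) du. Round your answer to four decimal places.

4.9652

Δu = (5 − 0)/4 = 1.25.
r(0) = 5/3, r(1.25) = 20/17, r(2.5) = 10/11, r(3.75) = 20/27, r(5) = 0.625.
T_4 = (Δu/2)·[r(u_0) + 2r(u_1) + 2r(u_2) + 2r(u_3) + r(u_4)].
Sum ≈ 4.9652.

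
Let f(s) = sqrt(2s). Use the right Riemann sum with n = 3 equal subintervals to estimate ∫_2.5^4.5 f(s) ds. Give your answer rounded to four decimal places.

5.5237

Δs = (4.5 − 2.5)/3 = 2/3.
Right endpoints: 19/6, 23/6, 4.5.
f(19/6) ≈ 2.5166, f(23/6) ≈ 2.7689, f(4.5) ≈ 3.0000.
Sum = Δs · [f(19/6) + f(23/6) + f(4.5)].
Sum ≈ 5.5237.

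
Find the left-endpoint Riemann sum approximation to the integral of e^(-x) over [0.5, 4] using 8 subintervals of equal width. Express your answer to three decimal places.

Δx = (4 − 0.5)/8 = 0.4375.
Left endpoints: 0.5, 0.9375, 1.375, 1.8125, 2.25, 2.6875, 3.125, 3.5625.
f(0.5) ≈ 0.607, f(0.9375) ≈ 0.392, f(1.375) ≈ 0.253, f(1.8125) ≈ 0.163, f(2.25) ≈ 0.105, f(2.6875) ≈ 0.068, f(3.125) ≈ 0.044, f(3.5625) ≈ 0.028.
Sum = Δx · [f(0.5) + f(0.9375) + f(1.375) + ...].
Sum ≈ 0.726.

0.726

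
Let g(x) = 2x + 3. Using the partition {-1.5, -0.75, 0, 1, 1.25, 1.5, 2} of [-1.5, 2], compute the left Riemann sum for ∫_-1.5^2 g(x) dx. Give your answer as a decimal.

9.75

Subinterval widths: 0.75, 0.75, 1, 0.25, 0.25, 0.5.
Left endpoints: -1.5, -0.75, 0, 1, 1.25, 1.5.
g(-1.5) = 0, g(-0.75) = 1.5, g(0) = 3, g(1) = 5, g(1.25) = 5.5, g(1.5) = 6.
Sum = Σ Δx_i · g(x_i).
Sum = 9.75.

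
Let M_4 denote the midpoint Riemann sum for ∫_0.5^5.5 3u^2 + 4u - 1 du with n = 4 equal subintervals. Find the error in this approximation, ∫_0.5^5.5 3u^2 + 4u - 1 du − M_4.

Exact integral: ∫_0.5^5.5 f(u) du = 221.25.
M_4 = 219.296875.
Error = 221.25 − 219.296875 = 1.953125.

1.953125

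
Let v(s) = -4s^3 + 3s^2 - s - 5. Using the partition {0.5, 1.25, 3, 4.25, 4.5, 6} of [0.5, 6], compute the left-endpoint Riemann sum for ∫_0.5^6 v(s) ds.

-667

Subinterval widths: 0.75, 1.75, 1.25, 0.25, 1.5.
Left endpoints: 0.5, 1.25, 3, 4.25, 4.5.
v(0.5) = -5.25, v(1.25) = -9.375, v(3) = -89, v(4.25) = -262.125, v(4.5) = -313.25.
Sum = Σ Δs_i · v(s_i).
Sum = -667.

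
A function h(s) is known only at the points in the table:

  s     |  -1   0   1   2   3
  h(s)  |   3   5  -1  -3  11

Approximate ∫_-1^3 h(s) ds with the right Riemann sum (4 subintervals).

Δs = 1.
Sum = 1·[5 + (-1) + (-3) + 11] = 12.

12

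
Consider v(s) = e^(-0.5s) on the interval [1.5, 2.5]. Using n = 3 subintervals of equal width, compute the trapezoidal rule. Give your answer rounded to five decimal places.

0.37258

Δs = (2.5 − 1.5)/3 = 1/3.
v(1.5) ≈ 0.47237, v(11/6) ≈ 0.39985, v(13/6) ≈ 0.33847, v(2.5) ≈ 0.28650.
T_3 = (Δs/2)·[v(s_0) + 2v(s_1) + 2v(s_2) + v(s_3)].
Sum ≈ 0.37258.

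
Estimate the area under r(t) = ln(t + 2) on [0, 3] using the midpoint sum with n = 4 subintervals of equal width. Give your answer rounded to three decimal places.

Δt = (3 − 0)/4 = 0.75.
Midpoints: 0.375, 1.125, 1.875, 2.625.
r(0.375) ≈ 0.865, r(1.125) ≈ 1.139, r(1.875) ≈ 1.355, r(2.625) ≈ 1.531.
Sum = Δt · [r(0.375) + r(1.125) + r(1.875) + r(2.625)].
Sum ≈ 3.668.

3.668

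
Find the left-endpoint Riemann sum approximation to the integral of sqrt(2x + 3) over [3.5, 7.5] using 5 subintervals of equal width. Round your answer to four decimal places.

Δx = (7.5 − 3.5)/5 = 0.8.
Left endpoints: 3.5, 4.3, 5.1, 5.9, 6.7.
f(3.5) ≈ 3.1623, f(4.3) ≈ 3.4059, f(5.1) ≈ 3.6332, f(5.9) ≈ 3.8471, f(6.7) ≈ 4.0497.
Sum = Δx · [f(3.5) + f(4.3) + f(5.1) + f(5.9) + f(6.7)].
Sum ≈ 14.4785.

14.4785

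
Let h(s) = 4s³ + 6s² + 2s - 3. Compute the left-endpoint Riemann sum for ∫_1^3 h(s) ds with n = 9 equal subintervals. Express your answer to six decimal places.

117.160494

Δs = (3 − 1)/9 = 2/9.
Left endpoints: 1, 11/9, 13/9, 5/3, 17/9, 19/9, 7/3, 23/9, 25/9.
h(1) = 9, h(11/9) = 11453/729, h(13/9) = 17833/729, h(5/3) = 959/27, h(17/9) = 35825/729, h(19/9) = 47821/729, h(7/3) = 2299/27, h(23/9) = 78773/729, h(25/9) = 98113/729.
Sum = Δs · [h(1) + h(11/9) + h(13/9) + ...].
Sum ≈ 117.160494.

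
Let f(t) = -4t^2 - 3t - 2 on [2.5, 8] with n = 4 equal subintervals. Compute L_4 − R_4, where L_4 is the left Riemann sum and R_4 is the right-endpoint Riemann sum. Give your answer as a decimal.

L_4 = -596.234375.
R_4 = -936.546875.
L_4 − R_4 = 340.3125.

340.3125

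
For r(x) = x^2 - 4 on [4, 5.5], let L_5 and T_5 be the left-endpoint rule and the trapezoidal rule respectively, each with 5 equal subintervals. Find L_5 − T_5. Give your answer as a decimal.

-2.1375

L_5 = 26.01.
T_5 = 28.1475.
L_5 − T_5 = -2.1375.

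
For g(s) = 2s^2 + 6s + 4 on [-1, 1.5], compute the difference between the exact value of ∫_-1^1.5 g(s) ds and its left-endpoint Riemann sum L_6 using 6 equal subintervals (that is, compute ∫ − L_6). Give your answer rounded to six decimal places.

Exact integral: ∫_-1^1.5 g(s) ds ≈ 16.66666667.
L_6 ≈ 13.16550926.
Error ≈ 16.66666667 − 13.16550926 ≈ 3.501157.

3.501157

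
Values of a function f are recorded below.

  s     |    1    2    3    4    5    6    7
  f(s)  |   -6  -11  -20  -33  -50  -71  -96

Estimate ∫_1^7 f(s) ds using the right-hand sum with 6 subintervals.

Δs = 1.
Sum = 1·[(-11) + (-20) + (-33) + (-50) + (-71) + (-96)] = -281.

-281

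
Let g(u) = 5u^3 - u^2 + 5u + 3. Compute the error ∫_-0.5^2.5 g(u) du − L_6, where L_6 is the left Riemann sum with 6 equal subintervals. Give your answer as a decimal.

20.1875

Exact integral: ∫_-0.5^2.5 g(u) du = 67.5.
L_6 = 47.3125.
Error = 67.5 − 47.3125 = 20.1875.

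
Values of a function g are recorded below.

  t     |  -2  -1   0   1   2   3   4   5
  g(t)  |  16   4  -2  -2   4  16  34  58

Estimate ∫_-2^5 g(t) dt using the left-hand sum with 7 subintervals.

Δt = 1.
Sum = 1·[16 + 4 + (-2) + (-2) + 4 + 16 + 34] = 70.

70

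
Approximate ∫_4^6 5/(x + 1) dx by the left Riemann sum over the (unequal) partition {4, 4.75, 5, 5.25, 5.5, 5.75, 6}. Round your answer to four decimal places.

1.7532

Subinterval widths: 0.75, 0.25, 0.25, 0.25, 0.25, 0.25.
Left endpoints: 4, 4.75, 5, 5.25, 5.5, 5.75.
f(4) = 1, f(4.75) = 20/23, f(5) = 5/6, f(5.25) = 0.8, f(5.5) = 10/13, f(5.75) = 20/27.
Sum = Σ Δx_i · f(x_i).
Sum ≈ 1.7532.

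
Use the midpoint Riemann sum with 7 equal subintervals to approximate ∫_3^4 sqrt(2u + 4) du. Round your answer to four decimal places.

3.3155

Δu = (4 − 3)/7 = 1/7.
Midpoints: 43/14, 45/14, 47/14, 3.5, 51/14, 53/14, 55/14.
f(43/14) ≈ 3.1848, f(45/14) ≈ 3.2293, f(47/14) ≈ 3.2733, f(3.5) ≈ 3.3166, f(51/14) ≈ 3.3594, f(53/14) ≈ 3.4017, f(55/14) ≈ 3.4434.
Sum = Δu · [f(43/14) + f(45/14) + f(47/14) + ...].
Sum ≈ 3.3155.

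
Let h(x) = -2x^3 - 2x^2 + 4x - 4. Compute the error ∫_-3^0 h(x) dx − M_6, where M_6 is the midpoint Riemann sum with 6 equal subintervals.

0.4375

Exact integral: ∫_-3^0 h(x) dx = -7.5.
M_6 = -7.9375.
Error = -7.5 − (-7.9375) = 0.4375.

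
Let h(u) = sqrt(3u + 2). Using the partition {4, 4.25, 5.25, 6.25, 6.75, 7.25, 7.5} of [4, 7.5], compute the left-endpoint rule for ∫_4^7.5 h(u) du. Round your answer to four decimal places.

14.8435

Subinterval widths: 0.25, 1, 1, 0.5, 0.5, 0.25.
Left endpoints: 4, 4.25, 5.25, 6.25, 6.75, 7.25.
h(4) ≈ 3.7417, h(4.25) ≈ 3.8406, h(5.25) ≈ 4.2131, h(6.25) ≈ 4.5552, h(6.75) ≈ 4.7170, h(7.25) ≈ 4.8734.
Sum = Σ Δu_i · h(u_i).
Sum ≈ 14.8435.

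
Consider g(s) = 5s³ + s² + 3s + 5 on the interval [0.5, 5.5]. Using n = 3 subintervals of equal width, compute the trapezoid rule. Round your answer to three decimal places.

Δs = (5.5 − 0.5)/3 = 5/3.
g(0.5) = 7.375, g(13/6) = 14483/216, g(23/6) = 67573/216, g(5.5) = 883.625.
T_3 = (Δs/2)·[g(s_0) + 2g(s_1) + 2g(s_2) + g(s_3)].
Sum ≈ 1375.648.

1375.648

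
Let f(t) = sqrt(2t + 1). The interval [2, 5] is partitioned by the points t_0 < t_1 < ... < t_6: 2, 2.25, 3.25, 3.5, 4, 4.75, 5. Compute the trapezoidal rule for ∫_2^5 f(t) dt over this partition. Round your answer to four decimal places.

Subinterval widths: 0.25, 1, 0.25, 0.5, 0.75, 0.25.
f(2) ≈ 2.2361, f(2.25) ≈ 2.3452, f(3.25) ≈ 2.7386, f(3.5) ≈ 2.8284, f(4) ≈ 3.0000, f(4.75) ≈ 3.2404, f(5) ≈ 3.3166.
On each subinterval the trapezoid contributes (Δt_i/2)·[f(t_{i-1}) + f(t_i)].
Sum ≈ 8.4273.

8.4273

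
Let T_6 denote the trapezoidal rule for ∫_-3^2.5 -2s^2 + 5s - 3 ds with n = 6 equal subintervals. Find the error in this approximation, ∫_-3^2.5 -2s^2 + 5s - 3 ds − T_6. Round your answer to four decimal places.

1.5405

Exact integral: ∫_-3^2.5 f(s) ds ≈ -51.791667.
T_6 ≈ -53.332176.
Error ≈ -51.791667 − (-53.332176) ≈ 1.5405.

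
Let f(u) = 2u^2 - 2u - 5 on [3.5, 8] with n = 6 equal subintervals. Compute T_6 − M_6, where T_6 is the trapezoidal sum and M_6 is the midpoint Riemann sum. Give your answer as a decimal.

T_6 = 239.34375.
M_6 = 238.078125.
T_6 − M_6 = 1.265625.

1.265625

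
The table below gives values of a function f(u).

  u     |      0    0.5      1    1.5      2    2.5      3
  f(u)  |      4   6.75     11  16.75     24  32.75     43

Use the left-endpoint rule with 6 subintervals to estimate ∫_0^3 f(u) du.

Δu = 0.5.
Sum = 0.5·[4 + 6.75 + 11 + 16.75 + 24 + 32.75] = 47.625.

47.625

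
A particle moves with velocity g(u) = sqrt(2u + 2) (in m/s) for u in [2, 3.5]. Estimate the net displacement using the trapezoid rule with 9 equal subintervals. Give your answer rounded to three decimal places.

4.101

Δu = (3.5 − 2)/9 = 1/6.
g(2) ≈ 2.449, g(13/6) ≈ 2.517, g(7/3) ≈ 2.582, g(2.5) ≈ 2.646, g(8/3) ≈ 2.708, g(17/6) ≈ 2.769, g(3) ≈ 2.828, g(19/6) ≈ 2.887, g(10/3) ≈ 2.944, g(3.5) ≈ 3.000.
T_9 = (Δu/2)·[g(u_0) + 2g(u_1) + ... + 2g(u_{8}) + g(u_9)].
Sum ≈ 4.101.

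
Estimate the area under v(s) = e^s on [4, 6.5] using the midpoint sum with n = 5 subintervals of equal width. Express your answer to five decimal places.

Δs = (6.5 − 4)/5 = 0.5.
Midpoints: 4.25, 4.75, 5.25, 5.75, 6.25.
v(4.25) ≈ 70.10541, v(4.75) ≈ 115.58428, v(5.25) ≈ 190.56627, v(5.75) ≈ 314.19066, v(6.25) ≈ 518.01282.
Sum = Δs · [v(4.25) + v(4.75) + v(5.25) + v(5.75) + v(6.25)].
Sum ≈ 604.22973.

604.22973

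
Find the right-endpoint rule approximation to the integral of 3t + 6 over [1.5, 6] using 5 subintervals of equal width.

83.7

Δt = (6 − 1.5)/5 = 0.9.
Right endpoints: 2.4, 3.3, 4.2, 5.1, 6.
f(2.4) = 13.2, f(3.3) = 15.9, f(4.2) = 18.6, f(5.1) = 21.3, f(6) = 24.
Sum = Δt · [f(2.4) + f(3.3) + f(4.2) + f(5.1) + f(6)].
Sum = 83.7.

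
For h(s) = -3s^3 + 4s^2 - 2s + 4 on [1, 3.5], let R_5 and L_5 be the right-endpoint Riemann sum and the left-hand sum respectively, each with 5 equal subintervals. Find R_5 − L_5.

R_5 = -80.3125.
L_5 = -37.5.
R_5 − L_5 = -42.8125.

-42.8125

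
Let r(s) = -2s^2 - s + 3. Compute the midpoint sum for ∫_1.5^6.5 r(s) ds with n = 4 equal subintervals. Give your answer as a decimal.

Δs = (6.5 − 1.5)/4 = 1.25.
Midpoints: 2.125, 3.375, 4.625, 5.875.
r(2.125) = -8.15625, r(3.375) = -23.15625, r(4.625) = -44.40625, r(5.875) = -71.90625.
Sum = Δs · [r(2.125) + r(3.375) + r(4.625) + r(5.875)].
Sum = -184.53125.

-184.53125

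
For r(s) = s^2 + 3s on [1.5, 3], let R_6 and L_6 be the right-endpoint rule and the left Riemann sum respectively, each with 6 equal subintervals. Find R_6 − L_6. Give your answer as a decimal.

R_6 = 19.421875.
L_6 = 16.609375.
R_6 − L_6 = 2.8125.

2.8125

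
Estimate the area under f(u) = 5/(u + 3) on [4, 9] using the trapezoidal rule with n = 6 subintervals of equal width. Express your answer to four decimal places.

2.6989

Δu = (9 − 4)/6 = 5/6.
f(4) = 5/7, f(29/6) = 30/47, f(17/3) = 15/26, f(6.5) = 10/19, f(22/3) = 15/31, f(49/6) = 30/67, f(9) = 5/12.
T_6 = (Δu/2)·[f(u_0) + 2f(u_1) + ... + 2f(u_{5}) + f(u_6)].
Sum ≈ 2.6989.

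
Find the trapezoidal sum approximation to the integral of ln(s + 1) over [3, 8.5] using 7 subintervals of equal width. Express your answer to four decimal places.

10.3347

Δs = (8.5 − 3)/7 = 11/14.
f(3) ≈ 1.3863, f(53/14) ≈ 1.5656, f(32/7) ≈ 1.7177, f(75/14) ≈ 1.8496, f(43/7) ≈ 1.9661, f(97/14) ≈ 2.0705, f(54/7) ≈ 2.1650, f(8.5) ≈ 2.2513.
T_7 = (Δs/2)·[f(s_0) + 2f(s_1) + ... + 2f(s_{6}) + f(s_7)].
Sum ≈ 10.3347.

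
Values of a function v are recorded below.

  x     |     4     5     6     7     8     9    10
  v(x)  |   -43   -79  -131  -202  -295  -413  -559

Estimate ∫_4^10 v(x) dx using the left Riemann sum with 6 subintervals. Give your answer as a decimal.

Δx = 1.
Sum = 1·[(-43) + (-79) + (-131) + (-202) + (-295) + (-413)] = -1163.

-1163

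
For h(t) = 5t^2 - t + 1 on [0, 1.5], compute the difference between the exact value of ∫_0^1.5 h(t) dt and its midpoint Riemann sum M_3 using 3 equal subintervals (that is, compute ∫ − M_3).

Exact integral: ∫_0^1.5 h(t) dt = 6.
M_3 = 5.84375.
Error = 6 − 5.84375 = 0.15625.

0.15625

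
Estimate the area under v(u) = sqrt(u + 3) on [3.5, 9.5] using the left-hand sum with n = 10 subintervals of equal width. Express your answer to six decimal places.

18.117459

Δu = (9.5 − 3.5)/10 = 0.6.
Left endpoints: 3.5, 4.1, 4.7, 5.3, 5.9, 6.5, 7.1, 7.7, 8.3, 8.9.
v(3.5) ≈ 2.549510, v(4.1) ≈ 2.664583, v(4.7) ≈ 2.774887, v(5.3) ≈ 2.880972, v(5.9) ≈ 2.983287, v(6.5) ≈ 3.082207, v(7.1) ≈ 3.178050, v(7.7) ≈ 3.271085, v(8.3) ≈ 3.361547, v(8.9) ≈ 3.449638.
Sum = Δu · [v(3.5) + v(4.1) + v(4.7) + ...].
Sum ≈ 18.117459.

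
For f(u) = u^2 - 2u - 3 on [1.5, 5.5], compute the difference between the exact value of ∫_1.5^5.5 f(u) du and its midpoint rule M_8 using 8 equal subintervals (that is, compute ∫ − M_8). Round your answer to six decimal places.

0.083333

Exact integral: ∫_1.5^5.5 f(u) du ≈ 14.33333333.
M_8 = 14.25.
Error ≈ 14.33333333 − 14.25 ≈ 0.083333.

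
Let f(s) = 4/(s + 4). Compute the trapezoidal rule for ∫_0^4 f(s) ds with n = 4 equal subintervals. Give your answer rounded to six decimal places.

Δs = (4 − 0)/4 = 1.
f(0) = 1, f(1) = 0.8, f(2) = 2/3, f(3) = 4/7, f(4) = 0.5.
T_4 = (Δs/2)·[f(s_0) + 2f(s_1) + 2f(s_2) + 2f(s_3) + f(s_4)].
Sum ≈ 2.788095.

2.788095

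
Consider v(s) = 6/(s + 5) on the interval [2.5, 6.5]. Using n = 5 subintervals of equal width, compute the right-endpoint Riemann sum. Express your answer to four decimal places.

2.4566

Δs = (6.5 − 2.5)/5 = 0.8.
Right endpoints: 3.3, 4.1, 4.9, 5.7, 6.5.
v(3.3) = 60/83, v(4.1) = 60/91, v(4.9) = 20/33, v(5.7) = 60/107, v(6.5) = 12/23.
Sum = Δs · [v(3.3) + v(4.1) + v(4.9) + v(5.7) + v(6.5)].
Sum ≈ 2.4566.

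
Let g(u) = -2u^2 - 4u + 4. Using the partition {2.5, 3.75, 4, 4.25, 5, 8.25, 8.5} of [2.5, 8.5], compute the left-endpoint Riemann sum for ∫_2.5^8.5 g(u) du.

-336.53125

Subinterval widths: 1.25, 0.25, 0.25, 0.75, 3.25, 0.25.
Left endpoints: 2.5, 3.75, 4, 4.25, 5, 8.25.
g(2.5) = -18.5, g(3.75) = -39.125, g(4) = -44, g(4.25) = -49.125, g(5) = -66, g(8.25) = -165.125.
Sum = Σ Δu_i · g(u_i).
Sum = -336.53125.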